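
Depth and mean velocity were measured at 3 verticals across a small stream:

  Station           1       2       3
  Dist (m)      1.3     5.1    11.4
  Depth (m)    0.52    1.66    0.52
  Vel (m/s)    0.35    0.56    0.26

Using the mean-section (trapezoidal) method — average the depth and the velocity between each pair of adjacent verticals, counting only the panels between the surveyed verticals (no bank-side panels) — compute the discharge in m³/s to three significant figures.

4.70 m³/s

Panel 1-2: Δb = 3.8 m, d̄ = (0.52+1.66)/2 = 1.09, v̄ = (0.35+0.56)/2 = 0.455 → q = 3.8×1.09×0.455 = 1.885 m³/s
Panel 2-3: Δb = 6.3 m, d̄ = (1.66+0.52)/2 = 1.09, v̄ = (0.56+0.26)/2 = 0.41 → q = 6.3×1.09×0.41 = 2.815 m³/s
Q = Σ q = 4.700 m³/s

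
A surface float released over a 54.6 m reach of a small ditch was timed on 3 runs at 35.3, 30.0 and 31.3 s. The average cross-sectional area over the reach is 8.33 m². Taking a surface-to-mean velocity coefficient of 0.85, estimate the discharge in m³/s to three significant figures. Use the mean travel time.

12.0 m³/s

t̄ = (35.3 + 30.0 + 31.3) / 3 = 32.2 s
v_surface = L / t̄ = 54.6 / 32.2 = 1.696 m/s
v_mean = 0.85 × 1.696 = 1.441 m/s
Q = A × v_mean = 8.33 × 1.441 = 12.01 m³/s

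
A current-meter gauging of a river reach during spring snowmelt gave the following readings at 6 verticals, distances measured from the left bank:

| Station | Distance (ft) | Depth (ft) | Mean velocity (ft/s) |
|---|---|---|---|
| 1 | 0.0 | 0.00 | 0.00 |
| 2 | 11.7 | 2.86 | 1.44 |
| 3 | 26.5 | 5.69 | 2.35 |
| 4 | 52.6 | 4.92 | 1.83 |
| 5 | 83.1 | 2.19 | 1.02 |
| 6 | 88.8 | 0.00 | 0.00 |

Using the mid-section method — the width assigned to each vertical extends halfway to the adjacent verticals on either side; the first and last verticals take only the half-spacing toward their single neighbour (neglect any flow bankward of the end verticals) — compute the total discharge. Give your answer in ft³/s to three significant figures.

w_2 = (26.5 − 0.0)/2 = 13.25 ft; q_2 = 1.44 × 2.86 × 13.25 = 54.57 ft³/s
w_3 = (52.6 − 11.7)/2 = 20.45 ft; q_3 = 2.35 × 5.69 × 20.45 = 273.4 ft³/s
w_4 = (83.1 − 26.5)/2 = 28.3 ft; q_4 = 1.83 × 4.92 × 28.3 = 254.8 ft³/s
w_5 = (88.8 − 52.6)/2 = 18.1 ft; q_5 = 1.02 × 2.19 × 18.1 = 40.43 ft³/s
Stations 1, 6 contribute zero (depth or velocity is 0).
Q = Σ qᵢ = 623.2 ft³/s

623 ft³/s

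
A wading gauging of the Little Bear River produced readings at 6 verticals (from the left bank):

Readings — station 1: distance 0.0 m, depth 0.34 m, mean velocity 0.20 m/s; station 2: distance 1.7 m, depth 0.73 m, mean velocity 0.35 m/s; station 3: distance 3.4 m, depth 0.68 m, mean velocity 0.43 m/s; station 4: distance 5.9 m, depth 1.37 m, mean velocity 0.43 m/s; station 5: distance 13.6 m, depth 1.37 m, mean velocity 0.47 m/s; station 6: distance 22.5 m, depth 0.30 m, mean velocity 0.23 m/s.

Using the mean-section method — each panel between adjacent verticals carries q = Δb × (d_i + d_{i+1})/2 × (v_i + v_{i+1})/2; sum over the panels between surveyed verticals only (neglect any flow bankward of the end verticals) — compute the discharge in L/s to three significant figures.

9170 L/s

Panel 1-2: Δb = 1.7 m, d̄ = (0.34+0.73)/2 = 0.535, v̄ = (0.20+0.35)/2 = 0.275 → q = 1.7×0.535×0.275 = 0.2501 m³/s
Panel 2-3: Δb = 1.7 m, d̄ = (0.73+0.68)/2 = 0.705, v̄ = (0.35+0.43)/2 = 0.39 → q = 1.7×0.705×0.39 = 0.4674 m³/s
Panel 3-4: Δb = 2.5 m, d̄ = (0.68+1.37)/2 = 1.025, v̄ = (0.43+0.43)/2 = 0.43 → q = 2.5×1.025×0.43 = 1.102 m³/s
Panel 4-5: Δb = 7.7 m, d̄ = (1.37+1.37)/2 = 1.37, v̄ = (0.43+0.47)/2 = 0.45 → q = 7.7×1.37×0.45 = 4.747 m³/s
Panel 5-6: Δb = 8.9 m, d̄ = (1.37+0.30)/2 = 0.835, v̄ = (0.47+0.23)/2 = 0.35 → q = 8.9×0.835×0.35 = 2.601 m³/s
Q = Σ q = 9.167 m³/s
= 9.167 × 1000 = 9167 L/s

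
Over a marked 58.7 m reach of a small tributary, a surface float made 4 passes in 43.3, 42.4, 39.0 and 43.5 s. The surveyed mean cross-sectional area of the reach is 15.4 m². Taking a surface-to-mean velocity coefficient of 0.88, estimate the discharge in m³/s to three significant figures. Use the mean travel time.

18.9 m³/s

t̄ = (43.3 + 42.4 + 39.0 + 43.5) / 4 = 42.05 s
v_surface = L / t̄ = 58.7 / 42.05 = 1.396 m/s
v_mean = 0.88 × 1.396 = 1.228 m/s
Q = A × v_mean = 15.4 × 1.228 = 18.92 m³/s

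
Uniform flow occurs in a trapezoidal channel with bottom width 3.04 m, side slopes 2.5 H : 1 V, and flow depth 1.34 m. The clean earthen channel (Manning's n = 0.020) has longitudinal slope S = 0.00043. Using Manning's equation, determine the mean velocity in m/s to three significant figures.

0.919 m/s

A = (b + z·y)·y = (3.04 + 2.5×1.34)×1.34 = 8.563 m²
P = b + 2y√(1+z²) = 3.04 + 2×1.34×√(1+2.5²) = 10.26 m
R = A/P = 8.563/10.26 = 0.8349 m
Q = (1/n)·A·R^(2/3)·S^(1/2) = (1/0.020) × 8.563 × 0.8349^(2/3) × 0.00043^(1/2) = 7.872 m³/s
V = Q/A = 7.872/8.563 = 0.9193 m/s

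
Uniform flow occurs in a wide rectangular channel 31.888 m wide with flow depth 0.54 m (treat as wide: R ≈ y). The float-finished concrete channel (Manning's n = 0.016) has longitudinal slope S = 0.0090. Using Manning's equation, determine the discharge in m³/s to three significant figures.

67.7 m³/s

A = b·y = 31.888 × 0.54 = 17.22 m²
Wide channel: R ≈ y = 0.54 m
Q = (1/n)·A·R^(2/3)·S^(1/2) = (1/0.016) × 17.22 × 0.5400^(2/3) × 0.0090^(1/2) = 67.70 m³/s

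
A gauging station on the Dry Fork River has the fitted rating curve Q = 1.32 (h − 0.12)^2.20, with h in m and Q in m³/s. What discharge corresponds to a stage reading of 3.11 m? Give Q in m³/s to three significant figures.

14.7 m³/s

Q = 1.32 × (3.11 − 0.12)^2.20 = 1.32 × 2.99^2.20 = 14.69 m³/s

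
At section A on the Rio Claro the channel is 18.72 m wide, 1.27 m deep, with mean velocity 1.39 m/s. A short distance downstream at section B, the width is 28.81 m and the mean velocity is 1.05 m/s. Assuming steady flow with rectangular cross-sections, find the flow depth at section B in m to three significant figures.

Q = A₁V₁ = (18.72×1.27) × 1.39 = 33.05 m³/s
d₂ = Q/(b₂ V₂) = 33.05/(28.81×1.05) = 1.092 m

1.09 m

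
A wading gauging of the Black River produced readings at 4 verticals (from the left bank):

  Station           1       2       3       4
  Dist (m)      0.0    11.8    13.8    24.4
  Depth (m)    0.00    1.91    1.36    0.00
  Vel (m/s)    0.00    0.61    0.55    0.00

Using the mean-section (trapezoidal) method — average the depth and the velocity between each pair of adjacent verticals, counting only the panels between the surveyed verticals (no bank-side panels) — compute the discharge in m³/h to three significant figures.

26300 m³/h

Panel 1-2: Δb = 11.8 m, d̄ = (0.00+1.91)/2 = 0.955, v̄ = (0.00+0.61)/2 = 0.305 → q = 11.8×0.955×0.305 = 3.437 m³/s
Panel 2-3: Δb = 2 m, d̄ = (1.91+1.36)/2 = 1.635, v̄ = (0.61+0.55)/2 = 0.58 → q = 2×1.635×0.58 = 1.897 m³/s
Panel 3-4: Δb = 10.6 m, d̄ = (1.36+0.00)/2 = 0.68, v̄ = (0.55+0.00)/2 = 0.275 → q = 10.6×0.68×0.275 = 1.982 m³/s
Q = Σ q = 7.316 m³/s
= 7.316 × 3600 = 26340 m³/h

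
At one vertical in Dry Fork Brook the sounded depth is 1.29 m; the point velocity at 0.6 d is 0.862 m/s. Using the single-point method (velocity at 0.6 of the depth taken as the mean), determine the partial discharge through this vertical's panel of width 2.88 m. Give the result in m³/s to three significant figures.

3.20 m³/s

v̄ = v₀.₆ = 0.862 m/s
q = v̄ × d × w = 0.8620 × 1.29 × 2.88 = 3.203 m³/s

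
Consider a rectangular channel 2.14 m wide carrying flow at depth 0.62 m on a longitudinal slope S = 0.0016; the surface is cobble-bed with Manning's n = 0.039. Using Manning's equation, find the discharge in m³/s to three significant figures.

A = b·y = 2.14 × 0.62 = 1.327 m²
P = b + 2y = 2.14 + 2×0.62 = 3.380 m
R = A/P = 1.327/3.380 = 0.3925 m
Q = (1/n)·A·R^(2/3)·S^(1/2) = (1/0.039) × 1.327 × 0.3925^(2/3) × 0.0016^(1/2) = 0.7296 m³/s

0.730 m³/s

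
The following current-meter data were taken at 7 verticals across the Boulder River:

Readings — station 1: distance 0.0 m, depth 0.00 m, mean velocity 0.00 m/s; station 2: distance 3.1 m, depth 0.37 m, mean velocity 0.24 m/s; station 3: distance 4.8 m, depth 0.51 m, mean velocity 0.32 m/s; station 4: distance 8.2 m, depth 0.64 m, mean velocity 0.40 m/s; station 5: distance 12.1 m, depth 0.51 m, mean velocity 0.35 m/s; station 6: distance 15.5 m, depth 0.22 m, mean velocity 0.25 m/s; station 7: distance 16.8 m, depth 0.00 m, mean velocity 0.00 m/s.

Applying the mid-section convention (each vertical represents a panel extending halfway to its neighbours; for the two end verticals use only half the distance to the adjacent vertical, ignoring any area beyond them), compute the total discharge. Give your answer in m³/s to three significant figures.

w_2 = (4.8 − 0.0)/2 = 2.4 m; q_2 = 0.24 × 0.37 × 2.4 = 0.2131 m³/s
w_3 = (8.2 − 3.1)/2 = 2.55 m; q_3 = 0.32 × 0.51 × 2.55 = 0.4162 m³/s
w_4 = (12.1 − 4.8)/2 = 3.65 m; q_4 = 0.40 × 0.64 × 3.65 = 0.9344 m³/s
w_5 = (15.5 − 8.2)/2 = 3.65 m; q_5 = 0.35 × 0.51 × 3.65 = 0.6515 m³/s
w_6 = (16.8 − 12.1)/2 = 2.35 m; q_6 = 0.25 × 0.22 × 2.35 = 0.1293 m³/s
Stations 1, 7 contribute zero (depth or velocity is 0).
Q = Σ qᵢ = 2.344 m³/s

2.34 m³/s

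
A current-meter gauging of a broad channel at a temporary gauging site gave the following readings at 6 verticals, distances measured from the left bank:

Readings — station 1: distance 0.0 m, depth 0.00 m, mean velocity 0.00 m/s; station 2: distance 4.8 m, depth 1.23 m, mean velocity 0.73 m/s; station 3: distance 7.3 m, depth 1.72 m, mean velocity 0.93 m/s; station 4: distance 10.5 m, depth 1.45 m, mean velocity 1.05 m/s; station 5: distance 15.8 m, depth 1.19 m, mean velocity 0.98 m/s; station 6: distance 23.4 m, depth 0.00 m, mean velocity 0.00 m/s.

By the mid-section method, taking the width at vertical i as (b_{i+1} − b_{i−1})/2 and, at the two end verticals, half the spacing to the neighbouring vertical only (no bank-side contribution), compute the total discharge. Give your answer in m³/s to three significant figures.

21.8 m³/s

w_2 = (7.3 − 0.0)/2 = 3.65 m; q_2 = 0.73 × 1.23 × 3.65 = 3.277 m³/s
w_3 = (10.5 − 4.8)/2 = 2.85 m; q_3 = 0.93 × 1.72 × 2.85 = 4.559 m³/s
w_4 = (15.8 − 7.3)/2 = 4.25 m; q_4 = 1.05 × 1.45 × 4.25 = 6.471 m³/s
w_5 = (23.4 − 10.5)/2 = 6.45 m; q_5 = 0.98 × 1.19 × 6.45 = 7.522 m³/s
Stations 1, 6 contribute zero (depth or velocity is 0).
Q = Σ qᵢ = 21.83 m³/s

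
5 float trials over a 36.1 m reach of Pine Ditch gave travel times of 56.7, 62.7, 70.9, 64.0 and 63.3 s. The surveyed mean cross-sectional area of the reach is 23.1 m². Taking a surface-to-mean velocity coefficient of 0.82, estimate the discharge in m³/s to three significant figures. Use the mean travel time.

t̄ = (56.7 + 62.7 + 70.9 + 64.0 + 63.3) / 5 = 63.52 s
v_surface = L / t̄ = 36.1 / 63.52 = 0.5683 m/s
v_mean = 0.82 × 0.5683 = 0.4660 m/s
Q = A × v_mean = 23.1 × 0.4660 = 10.77 m³/s

10.8 m³/s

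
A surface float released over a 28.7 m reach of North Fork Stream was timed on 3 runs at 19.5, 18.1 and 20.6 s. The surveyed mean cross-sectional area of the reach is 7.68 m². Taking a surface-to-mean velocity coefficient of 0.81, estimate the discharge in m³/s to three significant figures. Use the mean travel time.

t̄ = (19.5 + 18.1 + 20.6) / 3 = 19.4 s
v_surface = L / t̄ = 28.7 / 19.4 = 1.479 m/s
v_mean = 0.81 × 1.479 = 1.198 m/s
Q = A × v_mean = 7.68 × 1.198 = 9.203 m³/s

9.20 m³/s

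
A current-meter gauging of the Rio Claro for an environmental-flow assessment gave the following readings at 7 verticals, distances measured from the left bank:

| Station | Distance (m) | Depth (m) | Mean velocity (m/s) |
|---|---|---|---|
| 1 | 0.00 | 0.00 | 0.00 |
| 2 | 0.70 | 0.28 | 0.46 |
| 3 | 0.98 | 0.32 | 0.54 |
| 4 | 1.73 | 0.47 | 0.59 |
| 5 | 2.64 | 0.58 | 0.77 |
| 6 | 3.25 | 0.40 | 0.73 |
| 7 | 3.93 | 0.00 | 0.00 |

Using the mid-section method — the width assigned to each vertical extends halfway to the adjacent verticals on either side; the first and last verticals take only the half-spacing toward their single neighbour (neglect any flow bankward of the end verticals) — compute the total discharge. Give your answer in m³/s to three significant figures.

0.910 m³/s

w_2 = (0.98 − 0.00)/2 = 0.49 m; q_2 = 0.46 × 0.28 × 0.49 = 0.06311 m³/s
w_3 = (1.73 − 0.70)/2 = 0.515 m; q_3 = 0.54 × 0.32 × 0.515 = 0.08899 m³/s
w_4 = (2.64 − 0.98)/2 = 0.83 m; q_4 = 0.59 × 0.47 × 0.83 = 0.2302 m³/s
w_5 = (3.25 − 1.73)/2 = 0.76 m; q_5 = 0.77 × 0.58 × 0.76 = 0.3394 m³/s
w_6 = (3.93 − 2.64)/2 = 0.645 m; q_6 = 0.73 × 0.40 × 0.645 = 0.1883 m³/s
Stations 1, 7 contribute zero (depth or velocity is 0).
Q = Σ qᵢ = 0.9100 m³/s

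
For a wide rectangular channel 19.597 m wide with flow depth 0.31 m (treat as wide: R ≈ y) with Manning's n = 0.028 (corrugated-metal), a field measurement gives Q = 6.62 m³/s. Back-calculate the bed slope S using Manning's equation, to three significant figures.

0.00444

A = b·y = 19.597 × 0.31 = 6.075 m²
Wide channel: R ≈ y = 0.31 m
S = (Q·n / (1·A·R^(2/3)))² = (6.62×0.028 / (1×6.075×0.4580))² = 0.004437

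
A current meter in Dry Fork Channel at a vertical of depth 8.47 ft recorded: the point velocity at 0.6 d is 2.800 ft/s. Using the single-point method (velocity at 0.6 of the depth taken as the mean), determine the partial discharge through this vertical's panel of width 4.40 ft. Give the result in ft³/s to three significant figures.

v̄ = v₀.₆ = 2.800 ft/s
q = v̄ × d × w = 2.800 × 8.47 × 4.40 = 104.4 ft³/s

104 ft³/s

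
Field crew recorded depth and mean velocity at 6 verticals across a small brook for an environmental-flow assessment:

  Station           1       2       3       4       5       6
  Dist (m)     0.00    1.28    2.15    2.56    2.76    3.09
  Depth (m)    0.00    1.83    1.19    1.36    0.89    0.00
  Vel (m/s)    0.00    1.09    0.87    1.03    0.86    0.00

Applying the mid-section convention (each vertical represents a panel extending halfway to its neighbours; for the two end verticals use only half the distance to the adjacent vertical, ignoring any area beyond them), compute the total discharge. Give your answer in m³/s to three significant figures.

w_2 = (2.15 − 0.00)/2 = 1.075 m; q_2 = 1.09 × 1.83 × 1.075 = 2.144 m³/s
w_3 = (2.56 − 1.28)/2 = 0.64 m; q_3 = 0.87 × 1.19 × 0.64 = 0.6626 m³/s
w_4 = (2.76 − 2.15)/2 = 0.305 m; q_4 = 1.03 × 1.36 × 0.305 = 0.4272 m³/s
w_5 = (3.09 − 2.56)/2 = 0.265 m; q_5 = 0.86 × 0.89 × 0.265 = 0.2028 m³/s
Stations 1, 6 contribute zero (depth or velocity is 0).
Q = Σ qᵢ = 3.437 m³/s

3.44 m³/s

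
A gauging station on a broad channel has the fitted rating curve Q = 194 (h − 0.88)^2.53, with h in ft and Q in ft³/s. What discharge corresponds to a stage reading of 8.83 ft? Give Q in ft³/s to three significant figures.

Q = 194 × (8.83 − 0.88)^2.53 = 194 × 7.95^2.53 = 36790 ft³/s

36800 ft³/s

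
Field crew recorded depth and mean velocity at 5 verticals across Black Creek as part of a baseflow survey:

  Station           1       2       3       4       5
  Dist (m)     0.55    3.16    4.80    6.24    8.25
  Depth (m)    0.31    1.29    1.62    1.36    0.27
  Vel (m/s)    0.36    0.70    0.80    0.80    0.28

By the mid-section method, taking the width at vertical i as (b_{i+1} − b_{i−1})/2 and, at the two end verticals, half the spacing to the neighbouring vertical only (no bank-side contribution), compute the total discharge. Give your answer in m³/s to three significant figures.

w_1 = (3.16 − 0.55)/2 = 1.305 m; q_1 = 0.36 × 0.31 × 1.305 = 0.1456 m³/s
w_2 = (4.80 − 0.55)/2 = 2.125 m; q_2 = 0.70 × 1.29 × 2.125 = 1.919 m³/s
w_3 = (6.24 − 3.16)/2 = 1.54 m; q_3 = 0.80 × 1.62 × 1.54 = 1.996 m³/s
w_4 = (8.25 − 4.80)/2 = 1.725 m; q_4 = 0.80 × 1.36 × 1.725 = 1.877 m³/s
w_5 = (8.25 − 6.24)/2 = 1.005 m; q_5 = 0.28 × 0.27 × 1.005 = 0.07598 m³/s
Q = Σ qᵢ = 6.013 m³/s

6.01 m³/s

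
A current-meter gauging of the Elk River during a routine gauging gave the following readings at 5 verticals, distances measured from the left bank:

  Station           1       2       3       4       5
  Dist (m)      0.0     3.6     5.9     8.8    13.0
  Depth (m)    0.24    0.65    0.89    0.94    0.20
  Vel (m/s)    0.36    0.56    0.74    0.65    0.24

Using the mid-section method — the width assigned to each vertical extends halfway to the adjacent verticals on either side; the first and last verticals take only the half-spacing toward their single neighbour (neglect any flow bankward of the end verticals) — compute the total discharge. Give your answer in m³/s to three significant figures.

5.21 m³/s

w_1 = (3.6 − 0.0)/2 = 1.8 m; q_1 = 0.36 × 0.24 × 1.8 = 0.1555 m³/s
w_2 = (5.9 − 0.0)/2 = 2.95 m; q_2 = 0.56 × 0.65 × 2.95 = 1.074 m³/s
w_3 = (8.8 − 3.6)/2 = 2.6 m; q_3 = 0.74 × 0.89 × 2.6 = 1.712 m³/s
w_4 = (13.0 − 5.9)/2 = 3.55 m; q_4 = 0.65 × 0.94 × 3.55 = 2.169 m³/s
w_5 = (13.0 − 8.8)/2 = 2.1 m; q_5 = 0.24 × 0.20 × 2.1 = 0.1008 m³/s
Q = Σ qᵢ = 5.212 m³/s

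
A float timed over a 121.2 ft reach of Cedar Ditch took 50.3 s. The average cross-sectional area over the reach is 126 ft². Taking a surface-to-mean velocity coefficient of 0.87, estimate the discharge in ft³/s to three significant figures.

v_surface = L / t̄ = 121.2 / 50.3 = 2.410 ft/s
v_mean = 0.87 × 2.410 = 2.096 ft/s
Q = A × v_mean = 126 × 2.096 = 264.1 ft³/s

264 ft³/s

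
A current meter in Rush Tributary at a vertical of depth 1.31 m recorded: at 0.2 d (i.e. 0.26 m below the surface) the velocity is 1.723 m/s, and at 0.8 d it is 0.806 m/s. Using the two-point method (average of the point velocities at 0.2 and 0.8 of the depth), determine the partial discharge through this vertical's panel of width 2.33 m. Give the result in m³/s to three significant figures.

3.86 m³/s

v̄ = (1.723 + 0.806) / 2 = 1.265 m/s
q = v̄ × d × w = 1.265 × 1.31 × 2.33 = 3.860 m³/s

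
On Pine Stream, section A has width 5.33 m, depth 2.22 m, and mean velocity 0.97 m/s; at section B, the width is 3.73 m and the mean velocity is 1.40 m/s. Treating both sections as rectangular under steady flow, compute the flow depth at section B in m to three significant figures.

2.20 m

Q = A₁V₁ = (5.33×2.22) × 0.97 = 11.48 m³/s
d₂ = Q/(b₂ V₂) = 11.48/(3.73×1.40) = 2.198 m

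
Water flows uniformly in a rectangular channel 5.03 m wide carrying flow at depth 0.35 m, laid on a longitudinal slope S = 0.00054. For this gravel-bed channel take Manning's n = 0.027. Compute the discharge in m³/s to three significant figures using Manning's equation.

0.690 m³/s

A = b·y = 5.03 × 0.35 = 1.761 m²
P = b + 2y = 5.03 + 2×0.35 = 5.730 m
R = A/P = 1.761/5.730 = 0.3072 m
Q = (1/n)·A·R^(2/3)·S^(1/2) = (1/0.027) × 1.761 × 0.3072^(2/3) × 0.00054^(1/2) = 0.6899 m³/s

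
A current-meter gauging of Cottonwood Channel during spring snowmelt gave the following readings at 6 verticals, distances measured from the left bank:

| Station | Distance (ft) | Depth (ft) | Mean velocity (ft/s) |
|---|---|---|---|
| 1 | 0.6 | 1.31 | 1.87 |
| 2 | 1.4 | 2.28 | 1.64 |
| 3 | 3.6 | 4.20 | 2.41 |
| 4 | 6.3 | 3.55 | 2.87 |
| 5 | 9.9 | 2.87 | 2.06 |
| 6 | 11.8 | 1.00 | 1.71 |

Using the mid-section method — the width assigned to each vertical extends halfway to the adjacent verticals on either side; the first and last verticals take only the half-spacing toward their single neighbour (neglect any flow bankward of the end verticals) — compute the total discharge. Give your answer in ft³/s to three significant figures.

81.4 ft³/s

w_1 = (1.4 − 0.6)/2 = 0.4 ft; q_1 = 1.87 × 1.31 × 0.4 = 0.9799 ft³/s
w_2 = (3.6 − 0.6)/2 = 1.5 ft; q_2 = 1.64 × 2.28 × 1.5 = 5.609 ft³/s
w_3 = (6.3 − 1.4)/2 = 2.45 ft; q_3 = 2.41 × 4.20 × 2.45 = 24.80 ft³/s
w_4 = (9.9 − 3.6)/2 = 3.15 ft; q_4 = 2.87 × 3.55 × 3.15 = 32.09 ft³/s
w_5 = (11.8 − 6.3)/2 = 2.75 ft; q_5 = 2.06 × 2.87 × 2.75 = 16.26 ft³/s
w_6 = (11.8 − 9.9)/2 = 0.95 ft; q_6 = 1.71 × 1.00 × 0.95 = 1.625 ft³/s
Q = Σ qᵢ = 81.36 ft³/s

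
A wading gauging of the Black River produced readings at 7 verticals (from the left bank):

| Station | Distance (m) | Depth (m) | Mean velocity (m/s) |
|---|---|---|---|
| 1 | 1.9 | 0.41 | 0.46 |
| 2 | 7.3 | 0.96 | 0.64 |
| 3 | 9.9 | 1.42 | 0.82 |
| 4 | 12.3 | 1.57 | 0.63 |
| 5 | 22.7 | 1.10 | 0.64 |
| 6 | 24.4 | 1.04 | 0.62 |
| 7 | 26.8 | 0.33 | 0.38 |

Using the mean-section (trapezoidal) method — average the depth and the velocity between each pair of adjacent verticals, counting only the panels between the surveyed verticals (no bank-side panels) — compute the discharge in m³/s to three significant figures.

Panel 1-2: Δb = 5.4 m, d̄ = (0.41+0.96)/2 = 0.685, v̄ = (0.46+0.64)/2 = 0.55 → q = 5.4×0.685×0.55 = 2.034 m³/s
Panel 2-3: Δb = 2.6 m, d̄ = (0.96+1.42)/2 = 1.19, v̄ = (0.64+0.82)/2 = 0.73 → q = 2.6×1.19×0.73 = 2.259 m³/s
Panel 3-4: Δb = 2.4 m, d̄ = (1.42+1.57)/2 = 1.495, v̄ = (0.82+0.63)/2 = 0.725 → q = 2.4×1.495×0.725 = 2.601 m³/s
Panel 4-5: Δb = 10.4 m, d̄ = (1.57+1.10)/2 = 1.335, v̄ = (0.63+0.64)/2 = 0.635 → q = 10.4×1.335×0.635 = 8.816 m³/s
Panel 5-6: Δb = 1.7 m, d̄ = (1.10+1.04)/2 = 1.07, v̄ = (0.64+0.62)/2 = 0.63 → q = 1.7×1.07×0.63 = 1.146 m³/s
Panel 6-7: Δb = 2.4 m, d̄ = (1.04+0.33)/2 = 0.685, v̄ = (0.62+0.38)/2 = 0.5 → q = 2.4×0.685×0.5 = 0.8220 m³/s
Q = Σ q = 17.68 m³/s

17.7 m³/s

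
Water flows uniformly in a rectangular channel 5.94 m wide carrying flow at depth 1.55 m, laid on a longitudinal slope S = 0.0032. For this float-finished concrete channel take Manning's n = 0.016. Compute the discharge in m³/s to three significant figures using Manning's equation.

33.0 m³/s

A = b·y = 5.94 × 1.55 = 9.207 m²
P = b + 2y = 5.94 + 2×1.55 = 9.040 m
R = A/P = 9.207/9.040 = 1.018 m
Q = (1/n)·A·R^(2/3)·S^(1/2) = (1/0.016) × 9.207 × 1.018^(2/3) × 0.0032^(1/2) = 32.95 m³/s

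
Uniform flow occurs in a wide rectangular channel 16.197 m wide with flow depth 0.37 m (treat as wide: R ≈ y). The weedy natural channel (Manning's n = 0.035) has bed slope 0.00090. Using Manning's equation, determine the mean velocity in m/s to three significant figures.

0.442 m/s

A = b·y = 16.197 × 0.37 = 5.993 m²
Wide channel: R ≈ y = 0.37 m
Q = (1/n)·A·R^(2/3)·S^(1/2) = (1/0.035) × 5.993 × 0.3700^(2/3) × 0.00090^(1/2) = 2.647 m³/s
V = Q/A = 2.647/5.993 = 0.4418 m/s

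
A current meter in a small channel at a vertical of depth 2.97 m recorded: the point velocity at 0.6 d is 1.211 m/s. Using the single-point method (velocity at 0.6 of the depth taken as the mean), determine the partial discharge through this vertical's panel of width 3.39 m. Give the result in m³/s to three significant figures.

12.2 m³/s

v̄ = v₀.₆ = 1.211 m/s
q = v̄ × d × w = 1.211 × 2.97 × 3.39 = 12.19 m³/s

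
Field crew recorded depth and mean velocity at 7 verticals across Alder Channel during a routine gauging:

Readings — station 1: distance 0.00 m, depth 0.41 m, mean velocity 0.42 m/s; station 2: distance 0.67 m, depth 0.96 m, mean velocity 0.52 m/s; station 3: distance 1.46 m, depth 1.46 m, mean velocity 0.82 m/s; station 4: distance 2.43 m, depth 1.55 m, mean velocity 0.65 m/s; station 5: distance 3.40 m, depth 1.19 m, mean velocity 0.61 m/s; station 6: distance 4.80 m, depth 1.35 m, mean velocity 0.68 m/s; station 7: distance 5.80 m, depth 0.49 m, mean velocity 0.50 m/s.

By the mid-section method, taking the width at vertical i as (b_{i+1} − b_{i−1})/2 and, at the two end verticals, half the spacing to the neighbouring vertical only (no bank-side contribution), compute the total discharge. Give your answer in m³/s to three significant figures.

4.54 m³/s

w_1 = (0.67 − 0.00)/2 = 0.335 m; q_1 = 0.42 × 0.41 × 0.335 = 0.05769 m³/s
w_2 = (1.46 − 0.00)/2 = 0.73 m; q_2 = 0.52 × 0.96 × 0.73 = 0.3644 m³/s
w_3 = (2.43 − 0.67)/2 = 0.88 m; q_3 = 0.82 × 1.46 × 0.88 = 1.054 m³/s
w_4 = (3.40 − 1.46)/2 = 0.97 m; q_4 = 0.65 × 1.55 × 0.97 = 0.9773 m³/s
w_5 = (4.80 − 2.43)/2 = 1.185 m; q_5 = 0.61 × 1.19 × 1.185 = 0.8602 m³/s
w_6 = (5.80 − 3.40)/2 = 1.2 m; q_6 = 0.68 × 1.35 × 1.2 = 1.102 m³/s
w_7 = (5.80 − 4.80)/2 = 0.5 m; q_7 = 0.50 × 0.49 × 0.5 = 0.1225 m³/s
Q = Σ qᵢ = 4.537 m³/s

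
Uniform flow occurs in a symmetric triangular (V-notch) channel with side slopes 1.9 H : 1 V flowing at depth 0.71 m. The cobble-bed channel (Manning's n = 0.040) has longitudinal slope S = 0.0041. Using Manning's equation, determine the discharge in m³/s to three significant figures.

A = z·y² = 1.9×0.71² = 0.9578 m²
P = 2y√(1+z²) = 2×0.71×√(1+1.9²) = 3.049 m
R = A/P = 0.9578/3.049 = 0.3141 m
Q = (1/n)·A·R^(2/3)·S^(1/2) = (1/0.040) × 0.9578 × 0.3141^(2/3) × 0.0041^(1/2) = 0.7085 m³/s

0.709 m³/s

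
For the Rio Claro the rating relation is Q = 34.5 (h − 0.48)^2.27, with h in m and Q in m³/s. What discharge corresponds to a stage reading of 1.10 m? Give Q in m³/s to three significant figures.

Q = 34.5 × (1.10 − 0.48)^2.27 = 34.5 × 0.62^2.27 = 11.66 m³/s

11.7 m³/s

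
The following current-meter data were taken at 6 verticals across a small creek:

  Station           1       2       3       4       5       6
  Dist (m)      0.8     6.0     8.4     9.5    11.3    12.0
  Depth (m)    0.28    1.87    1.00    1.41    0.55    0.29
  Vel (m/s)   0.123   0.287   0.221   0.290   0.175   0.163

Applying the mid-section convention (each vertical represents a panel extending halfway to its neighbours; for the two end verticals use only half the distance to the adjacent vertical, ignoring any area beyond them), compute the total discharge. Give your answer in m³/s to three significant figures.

3.25 m³/s

w_1 = (6.0 − 0.8)/2 = 2.6 m; q_1 = 0.123 × 0.28 × 2.6 = 0.08954 m³/s
w_2 = (8.4 − 0.8)/2 = 3.8 m; q_2 = 0.287 × 1.87 × 3.8 = 2.039 m³/s
w_3 = (9.5 − 6.0)/2 = 1.75 m; q_3 = 0.221 × 1.00 × 1.75 = 0.3868 m³/s
w_4 = (11.3 − 8.4)/2 = 1.45 m; q_4 = 0.290 × 1.41 × 1.45 = 0.5929 m³/s
w_5 = (12.0 − 9.5)/2 = 1.25 m; q_5 = 0.175 × 0.55 × 1.25 = 0.1203 m³/s
w_6 = (12.0 − 11.3)/2 = 0.35 m; q_6 = 0.163 × 0.29 × 0.35 = 0.01654 m³/s
Q = Σ qᵢ = 3.245 m³/s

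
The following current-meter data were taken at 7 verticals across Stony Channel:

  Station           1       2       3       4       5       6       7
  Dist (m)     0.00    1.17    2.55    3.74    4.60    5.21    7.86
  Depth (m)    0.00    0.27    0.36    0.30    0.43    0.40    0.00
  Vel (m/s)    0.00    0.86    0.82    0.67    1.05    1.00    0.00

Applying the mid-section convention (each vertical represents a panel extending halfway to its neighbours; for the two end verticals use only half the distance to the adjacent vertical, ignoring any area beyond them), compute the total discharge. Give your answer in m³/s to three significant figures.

1.87 m³/s

w_2 = (2.55 − 0.00)/2 = 1.275 m; q_2 = 0.86 × 0.27 × 1.275 = 0.2961 m³/s
w_3 = (3.74 − 1.17)/2 = 1.285 m; q_3 = 0.82 × 0.36 × 1.285 = 0.3793 m³/s
w_4 = (4.60 − 2.55)/2 = 1.025 m; q_4 = 0.67 × 0.30 × 1.025 = 0.2060 m³/s
w_5 = (5.21 − 3.74)/2 = 0.735 m; q_5 = 1.05 × 0.43 × 0.735 = 0.3319 m³/s
w_6 = (7.86 − 4.60)/2 = 1.63 m; q_6 = 1.00 × 0.40 × 1.63 = 0.6520 m³/s
Stations 1, 7 contribute zero (depth or velocity is 0).
Q = Σ qᵢ = 1.865 m³/s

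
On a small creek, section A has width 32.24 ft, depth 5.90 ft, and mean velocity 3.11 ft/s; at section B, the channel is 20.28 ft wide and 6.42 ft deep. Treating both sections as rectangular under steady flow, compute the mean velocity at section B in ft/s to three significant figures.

Q = A₁V₁ = (32.24×5.90) × 3.11 = 591.6 ft³/s
A₂ = 20.28 × 6.42 = 130.2 ft²
V₂ = Q/A₂ = 591.6/130.2 = 4.544 ft/s

4.54 ft/s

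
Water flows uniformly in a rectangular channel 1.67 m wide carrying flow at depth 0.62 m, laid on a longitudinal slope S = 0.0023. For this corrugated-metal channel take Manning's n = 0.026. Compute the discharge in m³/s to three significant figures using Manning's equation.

A = b·y = 1.67 × 0.62 = 1.035 m²
P = b + 2y = 1.67 + 2×0.62 = 2.910 m
R = A/P = 1.035/2.910 = 0.3558 m
Q = (1/n)·A·R^(2/3)·S^(1/2) = (1/0.026) × 1.035 × 0.3558^(2/3) × 0.0023^(1/2) = 0.9590 m³/s

0.959 m³/s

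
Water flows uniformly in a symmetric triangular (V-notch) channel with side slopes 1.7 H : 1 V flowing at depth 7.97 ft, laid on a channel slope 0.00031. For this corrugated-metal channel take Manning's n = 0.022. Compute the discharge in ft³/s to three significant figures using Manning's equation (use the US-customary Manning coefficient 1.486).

292 ft³/s

A = z·y² = 1.7×7.97² = 108.0 ft²
P = 2y√(1+z²) = 2×7.97×√(1+1.7²) = 31.44 ft
R = A/P = 108.0/31.44 = 3.435 ft
Q = (1.486/n)·A·R^(2/3)·S^(1/2) = (1.486/0.022) × 108.0 × 3.435^(2/3) × 0.00031^(1/2) = 292.4 ft³/s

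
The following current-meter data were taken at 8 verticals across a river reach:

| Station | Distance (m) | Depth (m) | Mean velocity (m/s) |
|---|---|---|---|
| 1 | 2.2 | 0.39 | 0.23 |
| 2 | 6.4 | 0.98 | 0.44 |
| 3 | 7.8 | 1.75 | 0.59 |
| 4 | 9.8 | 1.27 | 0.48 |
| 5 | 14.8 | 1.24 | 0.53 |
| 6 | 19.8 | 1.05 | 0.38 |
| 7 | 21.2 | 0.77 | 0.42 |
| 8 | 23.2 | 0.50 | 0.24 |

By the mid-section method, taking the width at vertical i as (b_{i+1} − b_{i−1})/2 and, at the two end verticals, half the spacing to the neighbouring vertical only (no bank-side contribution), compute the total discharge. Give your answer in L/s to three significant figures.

w_1 = (6.4 − 2.2)/2 = 2.1 m; q_1 = 0.23 × 0.39 × 2.1 = 0.1884 m³/s
w_2 = (7.8 − 2.2)/2 = 2.8 m; q_2 = 0.44 × 0.98 × 2.8 = 1.207 m³/s
w_3 = (9.8 − 6.4)/2 = 1.7 m; q_3 = 0.59 × 1.75 × 1.7 = 1.755 m³/s
w_4 = (14.8 − 7.8)/2 = 3.5 m; q_4 = 0.48 × 1.27 × 3.5 = 2.134 m³/s
w_5 = (19.8 − 9.8)/2 = 5 m; q_5 = 0.53 × 1.24 × 5 = 3.286 m³/s
w_6 = (21.2 − 14.8)/2 = 3.2 m; q_6 = 0.38 × 1.05 × 3.2 = 1.277 m³/s
w_7 = (23.2 − 19.8)/2 = 1.7 m; q_7 = 0.42 × 0.77 × 1.7 = 0.5498 m³/s
w_8 = (23.2 − 21.2)/2 = 1 m; q_8 = 0.24 × 0.50 × 1 = 0.1200 m³/s
Q = Σ qᵢ = 10.52 m³/s
= 10.52 × 1000 = 10520 L/s

10500 L/s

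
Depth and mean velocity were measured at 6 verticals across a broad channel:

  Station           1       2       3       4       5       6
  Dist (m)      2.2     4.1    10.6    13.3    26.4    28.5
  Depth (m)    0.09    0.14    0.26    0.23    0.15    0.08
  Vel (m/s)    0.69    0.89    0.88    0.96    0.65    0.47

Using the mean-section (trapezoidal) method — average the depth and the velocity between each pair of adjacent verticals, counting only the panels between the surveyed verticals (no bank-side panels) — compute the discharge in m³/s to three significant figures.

Panel 1-2: Δb = 1.9 m, d̄ = (0.09+0.14)/2 = 0.115, v̄ = (0.69+0.89)/2 = 0.79 → q = 1.9×0.115×0.79 = 0.1726 m³/s
Panel 2-3: Δb = 6.5 m, d̄ = (0.14+0.26)/2 = 0.2, v̄ = (0.89+0.88)/2 = 0.885 → q = 6.5×0.2×0.885 = 1.151 m³/s
Panel 3-4: Δb = 2.7 m, d̄ = (0.26+0.23)/2 = 0.245, v̄ = (0.88+0.96)/2 = 0.92 → q = 2.7×0.245×0.92 = 0.6086 m³/s
Panel 4-5: Δb = 13.1 m, d̄ = (0.23+0.15)/2 = 0.19, v̄ = (0.96+0.65)/2 = 0.805 → q = 13.1×0.19×0.805 = 2.004 m³/s
Panel 5-6: Δb = 2.1 m, d̄ = (0.15+0.08)/2 = 0.115, v̄ = (0.65+0.47)/2 = 0.56 → q = 2.1×0.115×0.56 = 0.1352 m³/s
Q = Σ q = 4.071 m³/s

4.07 m³/s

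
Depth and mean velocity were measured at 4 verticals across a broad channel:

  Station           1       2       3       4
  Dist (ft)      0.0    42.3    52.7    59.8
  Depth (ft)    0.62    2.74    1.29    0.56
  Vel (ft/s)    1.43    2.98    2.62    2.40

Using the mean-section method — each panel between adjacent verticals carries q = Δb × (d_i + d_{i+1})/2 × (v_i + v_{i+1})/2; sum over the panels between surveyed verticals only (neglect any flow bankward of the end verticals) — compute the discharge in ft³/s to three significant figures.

Panel 1-2: Δb = 42.3 ft, d̄ = (0.62+2.74)/2 = 1.68, v̄ = (1.43+2.98)/2 = 2.205 → q = 42.3×1.68×2.205 = 156.7 ft³/s
Panel 2-3: Δb = 10.4 ft, d̄ = (2.74+1.29)/2 = 2.015, v̄ = (2.98+2.62)/2 = 2.8 → q = 10.4×2.015×2.8 = 58.68 ft³/s
Panel 3-4: Δb = 7.1 ft, d̄ = (1.29+0.56)/2 = 0.925, v̄ = (2.62+2.40)/2 = 2.51 → q = 7.1×0.925×2.51 = 16.48 ft³/s
Q = Σ q = 231.9 ft³/s

232 ft³/s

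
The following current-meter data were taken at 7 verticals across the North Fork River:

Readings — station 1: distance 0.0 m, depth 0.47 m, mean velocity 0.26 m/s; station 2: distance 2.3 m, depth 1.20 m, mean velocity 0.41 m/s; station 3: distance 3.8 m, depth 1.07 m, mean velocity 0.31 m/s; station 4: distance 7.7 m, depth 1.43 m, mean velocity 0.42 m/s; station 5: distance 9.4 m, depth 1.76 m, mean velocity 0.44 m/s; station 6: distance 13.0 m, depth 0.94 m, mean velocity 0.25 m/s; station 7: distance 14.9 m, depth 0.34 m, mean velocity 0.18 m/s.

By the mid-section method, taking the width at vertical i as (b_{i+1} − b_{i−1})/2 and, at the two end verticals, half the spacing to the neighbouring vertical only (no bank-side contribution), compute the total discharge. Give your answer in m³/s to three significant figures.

w_1 = (2.3 − 0.0)/2 = 1.15 m; q_1 = 0.26 × 0.47 × 1.15 = 0.1405 m³/s
w_2 = (3.8 − 0.0)/2 = 1.9 m; q_2 = 0.41 × 1.20 × 1.9 = 0.9348 m³/s
w_3 = (7.7 − 2.3)/2 = 2.7 m; q_3 = 0.31 × 1.07 × 2.7 = 0.8956 m³/s
w_4 = (9.4 − 3.8)/2 = 2.8 m; q_4 = 0.42 × 1.43 × 2.8 = 1.682 m³/s
w_5 = (13.0 − 7.7)/2 = 2.65 m; q_5 = 0.44 × 1.76 × 2.65 = 2.052 m³/s
w_6 = (14.9 − 9.4)/2 = 2.75 m; q_6 = 0.25 × 0.94 × 2.75 = 0.6463 m³/s
w_7 = (14.9 − 13.0)/2 = 0.95 m; q_7 = 0.18 × 0.34 × 0.95 = 0.05814 m³/s
Q = Σ qᵢ = 6.409 m³/s

6.41 m³/s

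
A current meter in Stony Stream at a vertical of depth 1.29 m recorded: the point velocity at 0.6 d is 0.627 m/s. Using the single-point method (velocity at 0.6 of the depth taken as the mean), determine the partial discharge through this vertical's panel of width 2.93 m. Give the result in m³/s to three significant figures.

2.37 m³/s

v̄ = v₀.₆ = 0.627 m/s
q = v̄ × d × w = 0.6270 × 1.29 × 2.93 = 2.370 m³/s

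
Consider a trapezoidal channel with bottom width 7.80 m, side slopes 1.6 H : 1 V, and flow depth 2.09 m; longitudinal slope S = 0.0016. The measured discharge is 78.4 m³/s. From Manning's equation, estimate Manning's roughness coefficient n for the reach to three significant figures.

A = (b + z·y)·y = (7.80 + 1.6×2.09)×2.09 = 23.29 m²
P = b + 2y√(1+z²) = 7.80 + 2×2.09×√(1+1.6²) = 15.69 m
R = A/P = 23.29/15.69 = 1.485 m
n = (1/Q)·A·R^(2/3)·S^(1/2) = (1/78.4) × 23.29 × 1.301 × 0.04000 = 0.01547

0.0155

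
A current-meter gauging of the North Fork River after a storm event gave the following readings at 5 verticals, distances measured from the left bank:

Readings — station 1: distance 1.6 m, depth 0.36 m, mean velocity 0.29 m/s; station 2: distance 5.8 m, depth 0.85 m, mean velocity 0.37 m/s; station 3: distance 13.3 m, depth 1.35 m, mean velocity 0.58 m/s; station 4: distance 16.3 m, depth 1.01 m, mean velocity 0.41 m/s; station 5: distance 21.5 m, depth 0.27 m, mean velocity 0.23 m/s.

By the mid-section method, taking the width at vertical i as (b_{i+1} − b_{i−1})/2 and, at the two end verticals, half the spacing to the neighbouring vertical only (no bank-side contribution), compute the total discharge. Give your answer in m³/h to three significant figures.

w_1 = (5.8 − 1.6)/2 = 2.1 m; q_1 = 0.29 × 0.36 × 2.1 = 0.2192 m³/s
w_2 = (13.3 − 1.6)/2 = 5.85 m; q_2 = 0.37 × 0.85 × 5.85 = 1.840 m³/s
w_3 = (16.3 − 5.8)/2 = 5.25 m; q_3 = 0.58 × 1.35 × 5.25 = 4.111 m³/s
w_4 = (21.5 − 13.3)/2 = 4.1 m; q_4 = 0.41 × 1.01 × 4.1 = 1.698 m³/s
w_5 = (21.5 − 16.3)/2 = 2.6 m; q_5 = 0.23 × 0.27 × 2.6 = 0.1615 m³/s
Q = Σ qᵢ = 8.029 m³/s
= 8.029 × 3600 = 28900 m³/h

28900 m³/h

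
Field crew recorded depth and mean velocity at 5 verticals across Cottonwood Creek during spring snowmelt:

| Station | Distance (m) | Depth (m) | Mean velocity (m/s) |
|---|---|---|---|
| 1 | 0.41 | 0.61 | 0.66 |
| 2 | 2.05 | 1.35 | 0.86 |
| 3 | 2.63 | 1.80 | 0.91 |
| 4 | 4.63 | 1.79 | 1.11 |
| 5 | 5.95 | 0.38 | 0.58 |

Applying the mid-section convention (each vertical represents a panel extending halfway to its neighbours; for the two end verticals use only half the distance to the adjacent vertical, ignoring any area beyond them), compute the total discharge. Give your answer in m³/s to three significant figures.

w_1 = (2.05 − 0.41)/2 = 0.82 m; q_1 = 0.66 × 0.61 × 0.82 = 0.3301 m³/s
w_2 = (2.63 − 0.41)/2 = 1.11 m; q_2 = 0.86 × 1.35 × 1.11 = 1.289 m³/s
w_3 = (4.63 − 2.05)/2 = 1.29 m; q_3 = 0.91 × 1.80 × 1.29 = 2.113 m³/s
w_4 = (5.95 − 2.63)/2 = 1.66 m; q_4 = 1.11 × 1.79 × 1.66 = 3.298 m³/s
w_5 = (5.95 − 4.63)/2 = 0.66 m; q_5 = 0.58 × 0.38 × 0.66 = 0.1455 m³/s
Q = Σ qᵢ = 7.176 m³/s

7.18 m³/s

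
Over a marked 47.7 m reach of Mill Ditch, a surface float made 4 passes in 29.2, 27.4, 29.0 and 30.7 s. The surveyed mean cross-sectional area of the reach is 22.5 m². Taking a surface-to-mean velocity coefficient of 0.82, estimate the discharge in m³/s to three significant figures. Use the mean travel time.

30.3 m³/s

t̄ = (29.2 + 27.4 + 29.0 + 30.7) / 4 = 29.075 s
v_surface = L / t̄ = 47.7 / 29.075 = 1.641 m/s
v_mean = 0.82 × 1.641 = 1.345 m/s
Q = A × v_mean = 22.5 × 1.345 = 30.27 m³/s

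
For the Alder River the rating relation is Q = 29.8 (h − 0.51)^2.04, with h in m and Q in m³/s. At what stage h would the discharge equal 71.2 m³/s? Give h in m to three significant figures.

2.04 m

h − h₀ = (Q/C)^(1/b) = (71.2/29.8)^(1/2.04) = 1.533 m
h = 0.51 + 1.533 = 2.043 m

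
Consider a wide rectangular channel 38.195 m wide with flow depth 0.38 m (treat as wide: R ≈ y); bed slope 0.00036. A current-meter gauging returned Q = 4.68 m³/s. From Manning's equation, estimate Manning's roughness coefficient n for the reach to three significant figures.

0.0309

A = b·y = 38.195 × 0.38 = 14.51 m²
Wide channel: R ≈ y = 0.38 m
n = (1/Q)·A·R^(2/3)·S^(1/2) = (1/4.68) × 14.51 × 0.5246 × 0.01897 = 0.03087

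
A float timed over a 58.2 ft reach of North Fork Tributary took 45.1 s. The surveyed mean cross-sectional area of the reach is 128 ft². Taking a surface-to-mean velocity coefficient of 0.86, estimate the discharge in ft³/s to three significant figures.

142 ft³/s

v_surface = L / t̄ = 58.2 / 45.1 = 1.290 ft/s
v_mean = 0.86 × 1.290 = 1.110 ft/s
Q = A × v_mean = 128 × 1.110 = 142.1 ft³/s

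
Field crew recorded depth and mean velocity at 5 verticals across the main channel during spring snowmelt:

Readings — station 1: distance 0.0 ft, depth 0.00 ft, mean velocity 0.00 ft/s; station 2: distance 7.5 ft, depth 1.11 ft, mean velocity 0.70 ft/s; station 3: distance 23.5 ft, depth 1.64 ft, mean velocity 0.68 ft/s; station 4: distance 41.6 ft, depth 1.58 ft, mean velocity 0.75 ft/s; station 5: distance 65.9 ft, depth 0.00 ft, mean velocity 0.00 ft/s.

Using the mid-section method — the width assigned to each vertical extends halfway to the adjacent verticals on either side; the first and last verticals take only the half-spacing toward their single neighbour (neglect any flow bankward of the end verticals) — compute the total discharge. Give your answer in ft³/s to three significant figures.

w_2 = (23.5 − 0.0)/2 = 11.75 ft; q_2 = 0.70 × 1.11 × 11.75 = 9.130 ft³/s
w_3 = (41.6 − 7.5)/2 = 17.05 ft; q_3 = 0.68 × 1.64 × 17.05 = 19.01 ft³/s
w_4 = (65.9 − 23.5)/2 = 21.2 ft; q_4 = 0.75 × 1.58 × 21.2 = 25.12 ft³/s
Stations 1, 5 contribute zero (depth or velocity is 0).
Q = Σ qᵢ = 53.27 ft³/s

53.3 ft³/s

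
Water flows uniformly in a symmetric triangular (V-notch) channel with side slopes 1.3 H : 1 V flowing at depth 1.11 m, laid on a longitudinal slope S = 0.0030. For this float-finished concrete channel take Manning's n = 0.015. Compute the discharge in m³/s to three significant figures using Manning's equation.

A = z·y² = 1.3×1.11² = 1.602 m²
P = 2y√(1+z²) = 2×1.11×√(1+1.3²) = 3.641 m
R = A/P = 1.602/3.641 = 0.4399 m
Q = (1/n)·A·R^(2/3)·S^(1/2) = (1/0.015) × 1.602 × 0.4399^(2/3) × 0.0030^(1/2) = 3.383 m³/s

3.38 m³/s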